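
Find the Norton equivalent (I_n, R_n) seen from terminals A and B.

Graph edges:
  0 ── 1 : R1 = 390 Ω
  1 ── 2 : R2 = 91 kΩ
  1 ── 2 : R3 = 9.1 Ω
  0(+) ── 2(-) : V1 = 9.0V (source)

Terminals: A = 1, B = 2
Find the Thévenin equivalent first; then I_n = V_th/R_th and R_n = R_th.
Step 1 — V_th is the open-circuit voltage V_A - V_B (nothing connected across the terminals).
Nodal analysis, taking node 2 as the 0 V reference.
Source V1 fixes V_0 = 9 V.
KCL at each unknown node (sum of currents leaving = 0; resistances in Ω):
  Node 1: (V_1 - 9)/390 + (V_1 - 0)/91000 + (V_1 - 0)/9.1 = 0
Collecting terms: 0.1125 × V_1 = 0.02308  =>  V_1 = 0.2052 V
V_th = V_1 - V_2 = 0.2052 - 0 = 0.2052 V
Step 2 — R_th: zero the source — replace V1 by a short circuit (node 2 merges into node 0) — and find the resistance seen between A (node 1) and B (node 0).
Reduce the network between node 1 (A) and node 0 (B) by series/parallel combination:
  Rp1 = R1 ‖ R2 ‖ R3 (parallel, all between nodes 0 and 1) = 1/(1/390 + 1/91000 + 1/9.1) = 8.892 Ω
R_th = 8.892 Ω
I_n = V_th/R_th = 0.2052/8.892 = 0.02308 A, and R_n = R_th = 8.892 Ω

Final answer: I_n = 0.02308 A, R_n = 8.892 Ω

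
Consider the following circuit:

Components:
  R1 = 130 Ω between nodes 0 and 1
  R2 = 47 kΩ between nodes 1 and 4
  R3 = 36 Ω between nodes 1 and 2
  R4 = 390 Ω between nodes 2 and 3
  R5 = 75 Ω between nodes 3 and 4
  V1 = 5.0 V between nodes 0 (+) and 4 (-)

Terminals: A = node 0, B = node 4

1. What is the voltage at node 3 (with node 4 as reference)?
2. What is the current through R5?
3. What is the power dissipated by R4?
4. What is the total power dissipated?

Nodal analysis, taking node 4 as the 0 V reference.
Source V1 fixes V_0 = 5 V.
KCL at each unknown node (sum of currents leaving = 0; resistances in Ω):
  Node 1: (V_1 - 5)/130 + (V_1 - 0)/47000 + (V_1 - V_2)/36 = 0
  Node 2: (V_2 - V_1)/36 + (V_2 - V_3)/390 = 0
  Node 3: (V_3 - V_2)/390 + (V_3 - 0)/75 = 0
Collecting terms (coefficients in siemens):
  0.03549·V_1 - 0.02778·V_2 = 0.03846
  0.03034·V_2 - 0.02778·V_1 - 0.002564·V_3 = 0
  0.0159·V_3 - 0.002564·V_2 = 0
Solving these 3 simultaneous equations (Gaussian elimination) gives:
  V_1 = 3.961 V, V_2 = 3.677 V, V_3 = 0.593 V
Part 1:
  Read off the nodal solution: V_3 = 0.593 V
Part 2:
  I_R5 = (V_3 - V_4)/R5 = (0.593 - 0)/75 = 0.007907 A
  Magnitude: I_R5 = 0.007907 A
Part 3:
  I_R4 = (V_2 - V_3)/R4 = (3.677 - 0.593)/390 = 0.007907 A
  P_R4 = I_R4² × R4 = (0.007907)² × 390 = 0.02438 W
Part 4:
  Power in each resistor, P = (ΔV)²/R:
    P_R1 = (5 - 3.961)²/130 = 0.008301 W
    P_R2 = (3.961 - 0)²/47000 = 0.0003339 W
    P_R3 = (3.961 - 3.677)²/36 = 0.00225 W
    P_R4 = (3.677 - 0.593)²/390 = 0.02438 W
    P_R5 = (0.593 - 0)²/75 = 0.004689 W
  P_total = P_R1 + P_R2 + P_R3 + P_R4 + P_R5 = 0.03995 W

Final answers:
1. V_3 = 0.593 V
2. I_R5 = 0.007907 A
3. P_R4 = 0.02438 W
4. P_total = 0.03995 W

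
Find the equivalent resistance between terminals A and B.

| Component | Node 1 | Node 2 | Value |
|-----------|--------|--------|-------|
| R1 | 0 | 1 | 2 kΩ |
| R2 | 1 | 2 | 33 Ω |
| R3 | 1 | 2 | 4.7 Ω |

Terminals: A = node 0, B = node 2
Reduce the network between node 0 (A) and node 2 (B) by series/parallel combination:
  Rp1 = R2 ‖ R3 (parallel, both between nodes 1 and 2) = 1/(1/33 + 1/4.7) = 4.114 Ω
  Rs1 = R1 + Rp1 (series, joined only at node 1) = 2000 + 4.114 = 2004 Ω
R_eq = 2.004 kΩ

Final answer: 2.004 kΩ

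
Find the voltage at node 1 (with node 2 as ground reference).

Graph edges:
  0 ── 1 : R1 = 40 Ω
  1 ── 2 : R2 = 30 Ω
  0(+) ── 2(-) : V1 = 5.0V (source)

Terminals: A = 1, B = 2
Nodal analysis, taking node 2 as the 0 V reference.
Source V1 fixes V_0 = 5 V.
KCL at each unknown node (sum of currents leaving = 0; resistances in Ω):
  Node 1: (V_1 - 5)/40 + (V_1 - 0)/30 = 0
Collecting terms: 0.05833 × V_1 = 0.125  =>  V_1 = 2.143 V
The requested potential is V_1 = 2.143 V.

Final answer: V_1 = 2.143 V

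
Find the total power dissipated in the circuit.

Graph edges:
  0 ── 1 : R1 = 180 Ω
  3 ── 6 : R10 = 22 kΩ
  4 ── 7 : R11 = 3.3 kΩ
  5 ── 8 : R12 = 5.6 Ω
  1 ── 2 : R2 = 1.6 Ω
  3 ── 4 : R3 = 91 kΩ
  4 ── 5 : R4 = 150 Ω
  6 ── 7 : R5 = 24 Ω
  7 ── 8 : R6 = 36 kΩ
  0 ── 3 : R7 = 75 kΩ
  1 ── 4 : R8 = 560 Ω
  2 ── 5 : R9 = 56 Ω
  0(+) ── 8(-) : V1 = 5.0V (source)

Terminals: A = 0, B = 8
Nodal analysis, taking node 8 as the 0 V reference.
Source V1 fixes V_0 = 5 V.
KCL at each unknown node (sum of currents leaving = 0; resistances in Ω):
  Node 1: (V_1 - 5)/180 + (V_1 - V_2)/1.6 + (V_1 - V_4)/560 = 0
  Node 2: (V_2 - V_1)/1.6 + (V_2 - V_5)/56 = 0
  Node 3: (V_3 - V_4)/91000 + (V_3 - 5)/75000 + (V_3 - V_6)/22000 = 0
  Node 4: (V_4 - V_3)/91000 + (V_4 - V_5)/150 + (V_4 - V_1)/560 + (V_4 - V_7)/3300 = 0
  Node 5: (V_5 - V_4)/150 + (V_5 - V_2)/56 + (V_5 - 0)/5.6 = 0
  Node 6: (V_6 - V_7)/24 + (V_6 - V_3)/22000 = 0
  Node 7: (V_7 - V_6)/24 + (V_7 - 0)/36000 + (V_7 - V_4)/3300 = 0
Collecting terms (coefficients in siemens):
  0.6323·V_1 - 0.625·V_2 - 0.001786·V_4 = 0.02778
  0.6429·V_2 - 0.625·V_1 - 0.01786·V_5 = 0
  0.00006978·V_3 - 0.00001099·V_4 - 0.00004545·V_6 = 0.00006667
  0.008766·V_4 - 0.001786·V_1 - 0.00001099·V_3 - 0.006667·V_5 - 0.000303·V_7 = 0
  0.2031·V_5 - 0.01786·V_2 - 0.006667·V_4 = 0
  0.04171·V_6 - 0.00004545·V_3 - 0.04167·V_7 = 0
  0.042·V_7 - 0.000303·V_4 - 0.04167·V_6 = 0
Solving these 7 simultaneous equations (Gaussian elimination) gives:
  V_1 = 1.233 V, V_2 = 1.202 V, V_3 = 1.302 V, V_4 = 0.3574 V
  V_5 = 0.1174 V, V_6 = 0.446 V, V_7 = 0.4451 V
Power in each resistor, P = (ΔV)²/R:
  P_R1 = (5 - 1.233)²/180 = 0.07884 W
  P_R2 = (1.233 - 1.202)²/1.6 = 0.0006 W
  P_R3 = (1.302 - 0.3574)²/91000 = 0.00000981 W
  P_R4 = (0.3574 - 0.1174)²/150 = 0.0003841 W
  P_R5 = (0.446 - 0.4451)²/24 = 0.00000003636 W
  P_R6 = (0.4451 - 0)²/36000 = 0.000005503 W
  P_R7 = (5 - 1.302)²/75000 = 0.0001823 W
  P_R8 = (1.233 - 0.3574)²/560 = 0.001368 W
  P_R9 = (1.202 - 0.1174)²/56 = 0.021 W
  P_R10 = (1.302 - 0.446)²/22000 = 0.00003333 W
  P_R11 = (0.3574 - 0.4451)²/3300 = 0.000002327 W
  P_R12 = (0.1174 - 0)²/5.6 = 0.002462 W
P_total = P_R1 + P_R2 + P_R3 + P_R4 + P_R5 + P_R6 + P_R7 + P_R8 + P_R9 + P_R10 + P_R11 + P_R12 = 0.1049 W

Final answer: 0.1049 W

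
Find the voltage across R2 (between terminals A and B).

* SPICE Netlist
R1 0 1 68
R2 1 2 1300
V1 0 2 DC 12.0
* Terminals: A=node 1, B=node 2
R1 and R2 are in series across V1 (node 0 → node 1 → node 2), and the output A–B is taken across R2, so this is a voltage divider.
Series current: I = V1/(R1 + R2) = 12/(68 + 1300) = 12/1368 = 0.008772 A
V_R2 = I × R2 = V1 × R2/(R1 + R2) = 12 × 1300/1368 = 11.4 V

Final answer: 11.4 V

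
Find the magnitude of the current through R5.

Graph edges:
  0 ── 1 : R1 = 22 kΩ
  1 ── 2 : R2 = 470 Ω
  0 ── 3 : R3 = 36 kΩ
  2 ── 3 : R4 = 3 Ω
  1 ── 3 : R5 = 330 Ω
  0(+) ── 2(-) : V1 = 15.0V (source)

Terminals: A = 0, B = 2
Nodal analysis, taking node 2 as the 0 V reference.
Source V1 fixes V_0 = 15 V.
KCL at each unknown node (sum of currents leaving = 0; resistances in Ω):
  Node 1: (V_1 - 15)/22000 + (V_1 - 0)/470 + (V_1 - V_3)/330 = 0
  Node 3: (V_3 - 15)/36000 + (V_3 - 0)/3 + (V_3 - V_1)/330 = 0
Collecting terms (coefficients in siemens):
  0.005203·V_1 - 0.00303·V_3 = 0.0006818
  0.3364·V_3 - 0.00303·V_1 = 0.0004167
Determinant D = (0.005203)(0.3364) - (-0.00303)(-0.00303) = 0.001741
V_1 = [(0.0006818)(0.3364) - (-0.00303)(0.0004167)]/D = 0.1324 V
V_3 = [(0.005203)(0.0004167) - (0.0006818)(-0.00303)]/D = 0.002432 V
I_R5 = (V_1 - V_3)/R5 = (0.1324 - 0.002432)/330 = 0.000394 A
|I_R5| = 0.000394 A

Final answer: |I_R5| = 0.000394 A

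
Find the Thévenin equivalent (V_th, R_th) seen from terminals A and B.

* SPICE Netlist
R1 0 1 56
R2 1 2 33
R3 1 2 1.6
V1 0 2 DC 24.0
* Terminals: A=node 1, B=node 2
Step 1 — V_th is the open-circuit voltage V_A - V_B (nothing connected across the terminals).
Nodal analysis, taking node 2 as the 0 V reference.
Source V1 fixes V_0 = 24 V.
KCL at each unknown node (sum of currents leaving = 0; resistances in Ω):
  Node 1: (V_1 - 24)/56 + (V_1 - 0)/33 + (V_1 - 0)/1.6 = 0
Collecting terms: 0.6732 × V_1 = 0.4286  =>  V_1 = 0.6367 V
V_th = V_1 - V_2 = 0.6367 - 0 = 0.6367 V
Step 2 — R_th: zero the source — replace V1 by a short circuit (node 2 merges into node 0) — and find the resistance seen between A (node 1) and B (node 0).
Reduce the network between node 1 (A) and node 0 (B) by series/parallel combination:
  Rp1 = R1 ‖ R2 ‖ R3 (parallel, all between nodes 0 and 1) = 1/(1/56 + 1/33 + 1/1.6) = 1.486 Ω
R_th = 1.486 Ω

Final answer: V_th = 0.6367 V, R_th = 1.486 Ω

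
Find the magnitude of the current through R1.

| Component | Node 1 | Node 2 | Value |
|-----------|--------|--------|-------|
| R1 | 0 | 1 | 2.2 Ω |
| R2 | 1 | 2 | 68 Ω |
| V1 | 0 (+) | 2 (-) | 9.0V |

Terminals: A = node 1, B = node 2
Nodal analysis, taking node 2 as the 0 V reference.
Source V1 fixes V_0 = 9 V.
KCL at each unknown node (sum of currents leaving = 0; resistances in Ω):
  Node 1: (V_1 - 9)/2.2 + (V_1 - 0)/68 = 0
Collecting terms: 0.4693 × V_1 = 4.091  =>  V_1 = 8.718 V
I_R1 = (V_0 - V_1)/R1 = (9 - 8.718)/2.2 = 0.1282 A
|I_R1| = 0.1282 A

Final answer: |I_R1| = 0.1282 A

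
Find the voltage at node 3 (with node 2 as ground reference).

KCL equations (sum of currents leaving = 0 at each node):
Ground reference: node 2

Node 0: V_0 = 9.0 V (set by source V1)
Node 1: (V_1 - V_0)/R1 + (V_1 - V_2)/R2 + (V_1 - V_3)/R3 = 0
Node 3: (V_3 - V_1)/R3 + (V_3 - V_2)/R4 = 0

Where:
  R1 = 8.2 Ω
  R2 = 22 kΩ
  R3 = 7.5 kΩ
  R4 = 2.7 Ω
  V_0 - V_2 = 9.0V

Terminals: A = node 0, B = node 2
Nodal analysis, taking node 2 as the 0 V reference.
Source V1 fixes V_0 = 9 V.
KCL at each unknown node (sum of currents leaving = 0; resistances in Ω):
  Node 1: (V_1 - 9)/8.2 + (V_1 - 0)/22000 + (V_1 - V_3)/7500 = 0
  Node 3: (V_3 - V_1)/7500 + (V_3 - 0)/2.7 = 0
Collecting terms (coefficients in siemens):
  0.1221·V_1 - 0.0001333·V_3 = 1.098
  0.3705·V_3 - 0.0001333·V_1 = 0
Determinant D = (0.1221)(0.3705) - (-0.0001333)(-0.0001333) = 0.04525
V_1 = [(1.098)(0.3705) - (-0.0001333)(0)]/D = 8.987 V
V_3 = [(0.1221)(0) - (1.098)(-0.0001333)]/D = 0.003234 V
The requested potential is V_3 = 0.003234 V.

Final answer: V_3 = 0.003234 V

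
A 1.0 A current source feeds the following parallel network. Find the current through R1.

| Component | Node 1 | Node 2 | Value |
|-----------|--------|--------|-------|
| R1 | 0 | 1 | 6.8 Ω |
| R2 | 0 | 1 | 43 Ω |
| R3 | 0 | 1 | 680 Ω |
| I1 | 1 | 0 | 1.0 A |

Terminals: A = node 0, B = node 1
All resistors sit directly between nodes 0 and 1, so they are in parallel and share one voltage V; the full source current 1 A splits among them.
1/R_par = 1/6.8 + 1/43 + 1/680 = 0.1718 S  =>  R_par = 5.821 Ω
V = I × R_par = 1 × 5.821 = 5.821 V
I_R1 = V/R1 = 5.821/6.8 = 0.8561 A

Final answer: 0.8561 A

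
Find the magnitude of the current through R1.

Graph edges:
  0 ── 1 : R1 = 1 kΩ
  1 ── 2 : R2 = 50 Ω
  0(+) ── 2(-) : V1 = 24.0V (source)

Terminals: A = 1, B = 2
Nodal analysis, taking node 2 as the 0 V reference.
Source V1 fixes V_0 = 24 V.
KCL at each unknown node (sum of currents leaving = 0; resistances in Ω):
  Node 1: (V_1 - 24)/1000 + (V_1 - 0)/50 = 0
Collecting terms: 0.021 × V_1 = 0.024  =>  V_1 = 1.143 V
I_R1 = (V_0 - V_1)/R1 = (24 - 1.143)/1000 = 0.02286 A
|I_R1| = 0.02286 A

Final answer: |I_R1| = 0.02286 A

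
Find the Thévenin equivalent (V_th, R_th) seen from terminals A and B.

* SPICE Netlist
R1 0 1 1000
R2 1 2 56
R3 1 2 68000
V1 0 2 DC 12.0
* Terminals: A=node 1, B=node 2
Step 1 — V_th is the open-circuit voltage V_A - V_B (nothing connected across the terminals).
Nodal analysis, taking node 2 as the 0 V reference.
Source V1 fixes V_0 = 12 V.
KCL at each unknown node (sum of currents leaving = 0; resistances in Ω):
  Node 1: (V_1 - 12)/1000 + (V_1 - 0)/56 + (V_1 - 0)/68000 = 0
Collecting terms: 0.01887 × V_1 = 0.012  =>  V_1 = 0.6359 V
V_th = V_1 - V_2 = 0.6359 - 0 = 0.6359 V
Step 2 — R_th: zero the source — replace V1 by a short circuit (node 2 merges into node 0) — and find the resistance seen between A (node 1) and B (node 0).
Reduce the network between node 1 (A) and node 0 (B) by series/parallel combination:
  Rp1 = R1 ‖ R2 ‖ R3 (parallel, all between nodes 0 and 1) = 1/(1/1000 + 1/56 + 1/68000) = 52.99 Ω
R_th = 52.99 Ω

Final answer: V_th = 0.6359 V, R_th = 52.99 Ω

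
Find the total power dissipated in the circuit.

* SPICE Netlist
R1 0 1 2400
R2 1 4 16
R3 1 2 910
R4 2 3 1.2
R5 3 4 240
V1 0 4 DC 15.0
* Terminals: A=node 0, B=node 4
Nodal analysis, taking node 4 as the 0 V reference.
Source V1 fixes V_0 = 15 V.
KCL at each unknown node (sum of currents leaving = 0; resistances in Ω):
  Node 1: (V_1 - 15)/2400 + (V_1 - 0)/16 + (V_1 - V_2)/910 = 0
  Node 2: (V_2 - V_1)/910 + (V_2 - V_3)/1.2 = 0
  Node 3: (V_3 - V_2)/1.2 + (V_3 - 0)/240 = 0
Collecting terms (coefficients in siemens):
  0.06402·V_1 - 0.001099·V_2 = 0.00625
  0.8344·V_2 - 0.001099·V_1 - 0.8333·V_3 = 0
  0.8375·V_3 - 0.8333·V_2 = 0
Solving these 3 simultaneous equations (Gaussian elimination) gives:
  V_1 = 0.09798 V, V_2 = 0.02053 V, V_3 = 0.02043 V
Power in each resistor, P = (ΔV)²/R:
  P_R1 = (15 - 0.09798)²/2400 = 0.09253 W
  P_R2 = (0.09798 - 0)²/16 = 0.0006001 W
  P_R3 = (0.09798 - 0.02053)²/910 = 0.000006593 W
  P_R4 = (0.02053 - 0.02043)²/1.2 = 0.000000008694 W
  P_R5 = (0.02043 - 0)²/240 = 0.000001739 W
P_total = P_R1 + P_R2 + P_R3 + P_R4 + P_R5 = 0.09314 W

Final answer: 0.09314 W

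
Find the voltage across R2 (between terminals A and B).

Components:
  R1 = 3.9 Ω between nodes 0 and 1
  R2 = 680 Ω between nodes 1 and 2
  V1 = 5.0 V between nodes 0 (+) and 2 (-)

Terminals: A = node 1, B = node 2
R1 and R2 are in series across V1 (node 0 → node 1 → node 2), and the output A–B is taken across R2, so this is a voltage divider.
Series current: I = V1/(R1 + R2) = 5/(3.9 + 680) = 5/683.9 = 0.007311 A
V_R2 = I × R2 = V1 × R2/(R1 + R2) = 5 × 680/683.9 = 4.971 V

Final answer: 4.971 V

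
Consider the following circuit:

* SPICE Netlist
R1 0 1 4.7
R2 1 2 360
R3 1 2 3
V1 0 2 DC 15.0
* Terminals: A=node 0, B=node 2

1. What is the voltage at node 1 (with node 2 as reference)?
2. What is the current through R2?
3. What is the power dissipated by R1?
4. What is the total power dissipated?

Nodal analysis, taking node 2 as the 0 V reference.
Source V1 fixes V_0 = 15 V.
KCL at each unknown node (sum of currents leaving = 0; resistances in Ω):
  Node 1: (V_1 - 15)/4.7 + (V_1 - 0)/360 + (V_1 - 0)/3 = 0
Collecting terms: 0.5489 × V_1 = 3.191  =>  V_1 = 5.815 V
Part 1:
  Read off the nodal solution: V_1 = 5.815 V
Part 2:
  I_R2 = (V_1 - V_2)/R2 = (5.815 - 0)/360 = 0.01615 A
  Magnitude: I_R2 = 0.01615 A
Part 3:
  I_R1 = (V_0 - V_1)/R1 = (15 - 5.815)/4.7 = 1.954 A
  P_R1 = I_R1² × R1 = (1.954)² × 4.7 = 17.95 W
Part 4:
  Power in each resistor, P = (ΔV)²/R:
    P_R1 = (15 - 5.815)²/4.7 = 17.95 W
    P_R2 = (5.815 - 0)²/360 = 0.09391 W
    P_R3 = (5.815 - 0)²/3 = 11.27 W
  P_total = P_R1 + P_R2 + P_R3 = 29.32 W

Final answers:
1. V_1 = 5.815 V
2. I_R2 = 0.01615 A
3. P_R1 = 17.95 W
4. P_total = 29.32 W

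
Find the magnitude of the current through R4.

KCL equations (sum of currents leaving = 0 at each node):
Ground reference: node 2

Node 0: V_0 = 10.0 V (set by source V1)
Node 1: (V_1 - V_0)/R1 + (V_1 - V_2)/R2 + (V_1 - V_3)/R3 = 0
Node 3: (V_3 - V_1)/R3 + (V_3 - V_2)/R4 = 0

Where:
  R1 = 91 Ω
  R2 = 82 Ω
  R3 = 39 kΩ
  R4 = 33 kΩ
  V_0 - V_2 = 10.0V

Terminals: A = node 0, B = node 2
Nodal analysis, taking node 2 as the 0 V reference.
Source V1 fixes V_0 = 10 V.
KCL at each unknown node (sum of currents leaving = 0; resistances in Ω):
  Node 1: (V_1 - 10)/91 + (V_1 - 0)/82 + (V_1 - V_3)/39000 = 0
  Node 3: (V_3 - V_1)/39000 + (V_3 - 0)/33000 = 0
Collecting terms (coefficients in siemens):
  0.02321·V_1 - 0.00002564·V_3 = 0.1099
  0.00005594·V_3 - 0.00002564·V_1 = 0
Determinant D = (0.02321)(0.00005594) - (-0.00002564)(-0.00002564) = 0.000001298
V_1 = [(0.1099)(0.00005594) - (-0.00002564)(0)]/D = 4.737 V
V_3 = [(0.02321)(0) - (0.1099)(-0.00002564)]/D = 2.171 V
I_R4 = (V_2 - V_3)/R4 = (0 - 2.171)/33000 = -0.00006579 A
|I_R4| = 0.00006579 A

Final answer: |I_R4| = 6.579e-05 A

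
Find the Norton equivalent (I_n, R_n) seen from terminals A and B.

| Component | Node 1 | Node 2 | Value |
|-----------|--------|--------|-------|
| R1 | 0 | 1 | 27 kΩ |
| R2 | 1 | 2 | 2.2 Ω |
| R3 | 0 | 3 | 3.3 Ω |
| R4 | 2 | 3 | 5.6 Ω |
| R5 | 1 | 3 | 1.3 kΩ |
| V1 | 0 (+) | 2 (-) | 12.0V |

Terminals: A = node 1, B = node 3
Find the Thévenin equivalent first; then I_n = V_th/R_th and R_n = R_th.
Step 1 — V_th is the open-circuit voltage V_A - V_B (nothing connected across the terminals).
Nodal analysis, taking node 2 as the 0 V reference.
Source V1 fixes V_0 = 12 V.
KCL at each unknown node (sum of currents leaving = 0; resistances in Ω):
  Node 1: (V_1 - 12)/27000 + (V_1 - 0)/2.2 + (V_1 - V_3)/1300 = 0
  Node 3: (V_3 - 12)/3.3 + (V_3 - 0)/5.6 + (V_3 - V_1)/1300 = 0
Collecting terms (coefficients in siemens):
  0.4554·V_1 - 0.0007692·V_3 = 0.0004444
  0.4824·V_3 - 0.0007692·V_1 = 3.636
Determinant D = (0.4554)(0.4824) - (-0.0007692)(-0.0007692) = 0.2196
V_1 = [(0.0004444)(0.4824) - (-0.0007692)(3.636)]/D = 0.01371 V
V_3 = [(0.4554)(3.636) - (0.0004444)(-0.0007692)]/D = 7.539 V
V_th = V_1 - V_3 = 0.01371 - 7.539 = -7.525 V
Step 2 — R_th: zero the source — replace V1 by a short circuit (node 2 merges into node 0) — and find the resistance seen between A (node 1) and B (node 3).
Reduce the network between node 1 (A) and node 3 (B) by series/parallel combination:
  Rp1 = R1 ‖ R2 (parallel, both between nodes 0 and 1) = 1/(1/27000 + 1/2.2) = 2.2 Ω
  Rp2 = R3 ‖ R4 (parallel, both between nodes 0 and 3) = 1/(1/3.3 + 1/5.6) = 2.076 Ω
  Rs1 = Rp1 + Rp2 (series, joined only at node 0) = 2.2 + 2.076 = 4.276 Ω
  Rp3 = R5 ‖ Rs1 (parallel, both between nodes 1 and 3) = 1/(1/1300 + 1/4.276) = 4.262 Ω
R_th = 4.262 Ω
I_n = V_th/R_th = -7.525/4.262 = -1.765 A, and R_n = R_th = 4.262 Ω

Final answer: I_n = -1.765 A, R_n = 4.262 Ω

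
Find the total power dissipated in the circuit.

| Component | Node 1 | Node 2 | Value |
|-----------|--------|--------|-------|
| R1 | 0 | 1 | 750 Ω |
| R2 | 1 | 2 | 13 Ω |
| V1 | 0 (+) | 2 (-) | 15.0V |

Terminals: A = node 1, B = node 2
Nodal analysis, taking node 2 as the 0 V reference.
Source V1 fixes V_0 = 15 V.
KCL at each unknown node (sum of currents leaving = 0; resistances in Ω):
  Node 1: (V_1 - 15)/750 + (V_1 - 0)/13 = 0
Collecting terms: 0.07826 × V_1 = 0.02  =>  V_1 = 0.2556 V
Power in each resistor, P = (ΔV)²/R:
  P_R1 = (15 - 0.2556)²/750 = 0.2899 W
  P_R2 = (0.2556 - 0)²/13 = 0.005024 W
P_total = P_R1 + P_R2 = 0.2949 W

Final answer: 0.2949 W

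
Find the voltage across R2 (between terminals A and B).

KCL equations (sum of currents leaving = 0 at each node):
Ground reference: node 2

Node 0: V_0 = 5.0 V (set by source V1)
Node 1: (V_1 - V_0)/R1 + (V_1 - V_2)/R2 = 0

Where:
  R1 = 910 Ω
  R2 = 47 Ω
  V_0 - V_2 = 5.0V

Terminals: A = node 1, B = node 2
R1 and R2 are in series across V1 (node 0 → node 1 → node 2), and the output A–B is taken across R2, so this is a voltage divider.
Series current: I = V1/(R1 + R2) = 5/(910 + 47) = 5/957 = 0.005225 A
V_R2 = I × R2 = V1 × R2/(R1 + R2) = 5 × 47/957 = 0.2456 V

Final answer: 0.2456 V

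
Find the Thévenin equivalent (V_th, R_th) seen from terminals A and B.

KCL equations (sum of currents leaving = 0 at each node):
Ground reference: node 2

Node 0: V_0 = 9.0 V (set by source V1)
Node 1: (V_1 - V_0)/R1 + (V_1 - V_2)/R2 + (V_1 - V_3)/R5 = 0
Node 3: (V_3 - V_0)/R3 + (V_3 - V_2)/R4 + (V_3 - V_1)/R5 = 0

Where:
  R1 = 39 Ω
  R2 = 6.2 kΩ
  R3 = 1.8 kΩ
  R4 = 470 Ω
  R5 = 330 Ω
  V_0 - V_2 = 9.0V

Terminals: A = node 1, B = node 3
Step 1 — V_th is the open-circuit voltage V_A - V_B (nothing connected across the terminals).
Nodal analysis, taking node 2 as the 0 V reference.
Source V1 fixes V_0 = 9 V.
KCL at each unknown node (sum of currents leaving = 0; resistances in Ω):
  Node 1: (V_1 - 9)/39 + (V_1 - 0)/6200 + (V_1 - V_3)/330 = 0
  Node 3: (V_3 - 9)/1800 + (V_3 - 0)/470 + (V_3 - V_1)/330 = 0
Collecting terms (coefficients in siemens):
  0.02883·V_1 - 0.00303·V_3 = 0.2308
  0.005714·V_3 - 0.00303·V_1 = 0.005
Determinant D = (0.02883)(0.005714) - (-0.00303)(-0.00303) = 0.0001556
V_1 = [(0.2308)(0.005714) - (-0.00303)(0.005)]/D = 8.574 V
V_3 = [(0.02883)(0.005) - (0.2308)(-0.00303)]/D = 5.422 V
V_th = V_1 - V_3 = 8.574 - 5.422 = 3.151 V
Step 2 — R_th: zero the source — replace V1 by a short circuit (node 2 merges into node 0) — and find the resistance seen between A (node 1) and B (node 3).
Reduce the network between node 1 (A) and node 3 (B) by series/parallel combination:
  Rp1 = R1 ‖ R2 (parallel, both between nodes 0 and 1) = 1/(1/39 + 1/6200) = 38.76 Ω
  Rp2 = R3 ‖ R4 (parallel, both between nodes 0 and 3) = 1/(1/1800 + 1/470) = 372.7 Ω
  Rs1 = Rp1 + Rp2 (series, joined only at node 0) = 38.76 + 372.7 = 411.4 Ω
  Rp3 = R5 ‖ Rs1 (parallel, both between nodes 1 and 3) = 1/(1/330 + 1/411.4) = 183.1 Ω
R_th = 183.1 Ω

Final answer: V_th = 3.151 V, R_th = 183.1 Ω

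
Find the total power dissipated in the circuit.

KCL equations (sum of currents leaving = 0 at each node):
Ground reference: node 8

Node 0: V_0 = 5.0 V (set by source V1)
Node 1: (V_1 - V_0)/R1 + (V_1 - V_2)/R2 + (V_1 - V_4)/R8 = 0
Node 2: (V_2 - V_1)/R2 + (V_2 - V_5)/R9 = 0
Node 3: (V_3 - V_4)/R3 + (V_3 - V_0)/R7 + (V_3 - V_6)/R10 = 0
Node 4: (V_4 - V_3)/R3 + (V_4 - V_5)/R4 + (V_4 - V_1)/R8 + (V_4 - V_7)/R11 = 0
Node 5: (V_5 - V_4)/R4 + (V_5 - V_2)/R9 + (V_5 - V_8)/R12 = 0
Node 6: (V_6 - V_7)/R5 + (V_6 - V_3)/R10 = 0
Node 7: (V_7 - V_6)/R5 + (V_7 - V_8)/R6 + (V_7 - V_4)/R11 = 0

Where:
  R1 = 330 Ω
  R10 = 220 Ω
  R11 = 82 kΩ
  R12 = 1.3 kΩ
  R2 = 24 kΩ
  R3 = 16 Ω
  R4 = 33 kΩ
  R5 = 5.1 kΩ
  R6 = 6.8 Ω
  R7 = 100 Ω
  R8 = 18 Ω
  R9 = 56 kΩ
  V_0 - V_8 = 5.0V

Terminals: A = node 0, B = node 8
Nodal analysis, taking node 8 as the 0 V reference.
Source V1 fixes V_0 = 5 V.
KCL at each unknown node (sum of currents leaving = 0; resistances in Ω):
  Node 1: (V_1 - 5)/330 + (V_1 - V_2)/24000 + (V_1 - V_4)/18 = 0
  Node 2: (V_2 - V_1)/24000 + (V_2 - V_5)/56000 = 0
  Node 3: (V_3 - V_4)/16 + (V_3 - 5)/100 + (V_3 - V_6)/220 = 0
  Node 4: (V_4 - V_3)/16 + (V_4 - V_5)/33000 + (V_4 - V_1)/18 + (V_4 - V_7)/82000 = 0
  Node 5: (V_5 - V_4)/33000 + (V_5 - V_2)/56000 + (V_5 - 0)/1300 = 0
  Node 6: (V_6 - V_7)/5100 + (V_6 - V_3)/220 = 0
  Node 7: (V_7 - V_6)/5100 + (V_7 - 0)/6.8 + (V_7 - V_4)/82000 = 0
Collecting terms (coefficients in siemens):
  0.05863·V_1 - 0.00004167·V_2 - 0.05556·V_4 = 0.01515
  0.00005952·V_2 - 0.00004167·V_1 - 0.00001786·V_5 = 0
  0.07705·V_3 - 0.0625·V_4 - 0.004545·V_6 = 0.05
  0.1181·V_4 - 0.05556·V_1 - 0.0625·V_3 - 0.0000303·V_5 - 0.0000122·V_7 = 0
  0.0008174·V_5 - 0.00001786·V_2 - 0.0000303·V_4 = 0
  0.004742·V_6 - 0.004545·V_3 - 0.0001961·V_7 = 0
  0.1473·V_7 - 0.0000122·V_4 - 0.0001961·V_6 = 0
Solving these 7 simultaneous equations (Gaussian elimination) gives:
  V_1 = 4.912 V, V_2 = 3.516 V, V_3 = 4.909 V, V_4 = 4.909 V
  V_5 = 0.2588 V, V_6 = 4.706 V, V_7 = 0.006672 V
Power in each resistor, P = (ΔV)²/R:
  P_R1 = (5 - 4.912)²/330 = 0.00002327 W
  P_R2 = (4.912 - 3.516)²/24000 = 0.00008121 W
  P_R3 = (4.909 - 4.909)²/16 = 0.000000000717 W
  P_R4 = (4.909 - 0.2588)²/33000 = 0.0006552 W
  P_R5 = (4.706 - 0.006672)²/5100 = 0.00433 W
  P_R6 = (0.006672 - 0)²/6.8 = 0.000006546 W
  P_R7 = (5 - 4.909)²/100 = 0.00008367 W
  P_R8 = (4.912 - 4.909)²/18 = 0.0000007741 W
  P_R9 = (3.516 - 0.2588)²/56000 = 0.0001895 W
  P_R10 = (4.909 - 4.706)²/220 = 0.0001868 W
  P_R11 = (4.909 - 0.006672)²/82000 = 0.000293 W
  P_R12 = (0.2588 - 0)²/1300 = 0.00005152 W
P_total = P_R1 + P_R2 + P_R3 + P_R4 + P_R5 + P_R6 + P_R7 + P_R8 + P_R9 + P_R10 + P_R11 + P_R12 = 0.005901 W

Final answer: 0.005901 W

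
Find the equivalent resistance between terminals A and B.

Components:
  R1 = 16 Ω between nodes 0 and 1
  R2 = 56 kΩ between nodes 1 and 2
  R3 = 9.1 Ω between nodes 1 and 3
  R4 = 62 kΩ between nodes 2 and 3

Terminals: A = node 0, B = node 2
Reduce the network between node 0 (A) and node 2 (B) by series/parallel combination:
  Rs1 = R3 + R4 (series, joined only at node 3) = 9.1 + 62000 = 62010 Ω
  Rp1 = R2 ‖ Rs1 (parallel, both between nodes 1 and 2) = 1/(1/56000 + 1/62010) = 29430 Ω
  Rs2 = R1 + Rp1 (series, joined only at node 1) = 16 + 29430 = 29440 Ω
R_eq = 29.44 kΩ

Final answer: 29.44 kΩ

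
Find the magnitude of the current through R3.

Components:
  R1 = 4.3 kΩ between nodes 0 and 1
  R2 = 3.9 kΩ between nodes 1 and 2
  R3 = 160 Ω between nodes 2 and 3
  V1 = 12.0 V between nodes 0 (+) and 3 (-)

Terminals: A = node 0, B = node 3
Nodal analysis, taking node 3 as the 0 V reference.
Source V1 fixes V_0 = 12 V.
KCL at each unknown node (sum of currents leaving = 0; resistances in Ω):
  Node 1: (V_1 - 12)/4300 + (V_1 - V_2)/3900 = 0
  Node 2: (V_2 - V_1)/3900 + (V_2 - 0)/160 = 0
Collecting terms (coefficients in siemens):
  0.000489·V_1 - 0.0002564·V_2 = 0.002791
  0.006506·V_2 - 0.0002564·V_1 = 0
Determinant D = (0.000489)(0.006506) - (-0.0002564)(-0.0002564) = 0.000003116
V_1 = [(0.002791)(0.006506) - (-0.0002564)(0)]/D = 5.828 V
V_2 = [(0.000489)(0) - (0.002791)(-0.0002564)]/D = 0.2297 V
I_R3 = (V_2 - V_3)/R3 = (0.2297 - 0)/160 = 0.001435 A
|I_R3| = 0.001435 A

Final answer: |I_R3| = 0.001435 A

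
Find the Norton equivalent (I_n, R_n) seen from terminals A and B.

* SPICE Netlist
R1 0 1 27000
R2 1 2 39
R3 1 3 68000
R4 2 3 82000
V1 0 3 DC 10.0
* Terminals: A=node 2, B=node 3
Find the Thévenin equivalent first; then I_n = V_th/R_th and R_n = R_th.
Step 1 — V_th is the open-circuit voltage V_A - V_B (nothing connected across the terminals).
Nodal analysis, taking node 3 as the 0 V reference.
Source V1 fixes V_0 = 10 V.
KCL at each unknown node (sum of currents leaving = 0; resistances in Ω):
  Node 1: (V_1 - 10)/27000 + (V_1 - V_2)/39 + (V_1 - 0)/68000 = 0
  Node 2: (V_2 - V_1)/39 + (V_2 - 0)/82000 = 0
Collecting terms (coefficients in siemens):
  0.02569·V_1 - 0.02564·V_2 = 0.0003704
  0.02565·V_2 - 0.02564·V_1 = 0
Determinant D = (0.02569)(0.02565) - (-0.02564)(-0.02564) = 0.00000164
V_1 = [(0.0003704)(0.02565) - (-0.02564)(0)]/D = 5.793 V
V_2 = [(0.02569)(0) - (0.0003704)(-0.02564)]/D = 5.79 V
V_th = V_2 - V_3 = 5.79 - 0 = 5.79 V
Step 2 — R_th: zero the source — replace V1 by a short circuit (node 3 merges into node 0) — and find the resistance seen between A (node 2) and B (node 0).
Reduce the network between node 2 (A) and node 0 (B) by series/parallel combination:
  Rp1 = R1 ‖ R3 (parallel, both between nodes 0 and 1) = 1/(1/27000 + 1/68000) = 19330 Ω
  Rs1 = R2 + Rp1 (series, joined only at node 1) = 39 + 19330 = 19370 Ω
  Rp2 = R4 ‖ Rs1 (parallel, both between nodes 0 and 2) = 1/(1/82000 + 1/19370) = 15670 Ω
R_th = 15.67 kΩ
I_n = V_th/R_th = 5.79/15670 = 0.0003696 A, and R_n = R_th = 15.67 kΩ

Final answer: I_n = 0.0003696 A, R_n = 15.67 kΩ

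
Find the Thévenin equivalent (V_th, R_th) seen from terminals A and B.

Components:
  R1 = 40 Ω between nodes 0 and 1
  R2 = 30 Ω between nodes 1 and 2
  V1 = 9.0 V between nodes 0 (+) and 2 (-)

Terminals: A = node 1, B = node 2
Step 1 — V_th is the open-circuit voltage V_A - V_B (nothing connected across the terminals).
Nodal analysis, taking node 2 as the 0 V reference.
Source V1 fixes V_0 = 9 V.
KCL at each unknown node (sum of currents leaving = 0; resistances in Ω):
  Node 1: (V_1 - 9)/40 + (V_1 - 0)/30 = 0
Collecting terms: 0.05833 × V_1 = 0.225  =>  V_1 = 3.857 V
V_th = V_1 - V_2 = 3.857 - 0 = 3.857 V
Step 2 — R_th: zero the source — replace V1 by a short circuit (node 2 merges into node 0) — and find the resistance seen between A (node 1) and B (node 0).
Reduce the network between node 1 (A) and node 0 (B) by series/parallel combination:
  Rp1 = R1 ‖ R2 (parallel, both between nodes 0 and 1) = 1/(1/40 + 1/30) = 17.14 Ω
R_th = 17.14 Ω

Final answer: V_th = 3.857 V, R_th = 17.14 Ω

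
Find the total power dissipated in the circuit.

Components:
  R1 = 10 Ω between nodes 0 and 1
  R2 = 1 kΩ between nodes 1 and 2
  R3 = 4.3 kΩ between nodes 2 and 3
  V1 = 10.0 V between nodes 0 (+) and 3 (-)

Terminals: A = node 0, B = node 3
Nodal analysis, taking node 3 as the 0 V reference.
Source V1 fixes V_0 = 10 V.
KCL at each unknown node (sum of currents leaving = 0; resistances in Ω):
  Node 1: (V_1 - 10)/10 + (V_1 - V_2)/1000 = 0
  Node 2: (V_2 - V_1)/1000 + (V_2 - 0)/4300 = 0
Collecting terms (coefficients in siemens):
  0.101·V_1 - 0.001·V_2 = 1
  0.001233·V_2 - 0.001·V_1 = 0
Determinant D = (0.101)(0.001233) - (-0.001)(-0.001) = 0.0001235
V_1 = [(1)(0.001233) - (-0.001)(0)]/D = 9.981 V
V_2 = [(0.101)(0) - (1)(-0.001)]/D = 8.098 V
Power in each resistor, P = (ΔV)²/R:
  P_R1 = (10 - 9.981)²/10 = 0.00003547 W
  P_R2 = (9.981 - 8.098)²/1000 = 0.003547 W
  P_R3 = (8.098 - 0)²/4300 = 0.01525 W
P_total = P_R1 + P_R2 + P_R3 = 0.01883 W

Final answer: 0.01883 W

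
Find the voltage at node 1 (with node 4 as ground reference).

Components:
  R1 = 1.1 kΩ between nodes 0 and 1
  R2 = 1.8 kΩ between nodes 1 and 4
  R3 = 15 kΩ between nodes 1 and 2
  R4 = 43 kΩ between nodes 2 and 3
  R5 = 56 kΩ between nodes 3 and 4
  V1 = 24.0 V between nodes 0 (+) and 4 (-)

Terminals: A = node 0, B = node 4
Nodal analysis, taking node 4 as the 0 V reference.
Source V1 fixes V_0 = 24 V.
KCL at each unknown node (sum of currents leaving = 0; resistances in Ω):
  Node 1: (V_1 - 24)/1100 + (V_1 - 0)/1800 + (V_1 - V_2)/15000 = 0
  Node 2: (V_2 - V_1)/15000 + (V_2 - V_3)/43000 = 0
  Node 3: (V_3 - V_2)/43000 + (V_3 - 0)/56000 = 0
Collecting terms (coefficients in siemens):
  0.001531·V_1 - 0.00006667·V_2 = 0.02182
  0.00008992·V_2 - 0.00006667·V_1 - 0.00002326·V_3 = 0
  0.00004111·V_3 - 0.00002326·V_2 = 0
Solving these 3 simultaneous equations (Gaussian elimination) gives:
  V_1 = 14.81 V, V_2 = 12.86 V, V_3 = 7.274 V
The requested potential is V_1 = 14.81 V.

Final answer: V_1 = 14.81 V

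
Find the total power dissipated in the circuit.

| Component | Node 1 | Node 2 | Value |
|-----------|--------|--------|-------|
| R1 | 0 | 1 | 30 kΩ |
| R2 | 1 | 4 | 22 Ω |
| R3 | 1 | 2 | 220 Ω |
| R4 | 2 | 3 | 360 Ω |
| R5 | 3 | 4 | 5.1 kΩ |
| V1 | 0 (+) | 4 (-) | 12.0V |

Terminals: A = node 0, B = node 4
Nodal analysis, taking node 4 as the 0 V reference.
Source V1 fixes V_0 = 12 V.
KCL at each unknown node (sum of currents leaving = 0; resistances in Ω):
  Node 1: (V_1 - 12)/30000 + (V_1 - 0)/22 + (V_1 - V_2)/220 = 0
  Node 2: (V_2 - V_1)/220 + (V_2 - V_3)/360 = 0
  Node 3: (V_3 - V_2)/360 + (V_3 - 0)/5100 = 0
Collecting terms (coefficients in siemens):
  0.05003·V_1 - 0.004545·V_2 = 0.0004
  0.007323·V_2 - 0.004545·V_1 - 0.002778·V_3 = 0
  0.002974·V_3 - 0.002778·V_2 = 0
Solving these 3 simultaneous equations (Gaussian elimination) gives:
  V_1 = 0.00876 V, V_2 = 0.00842 V, V_3 = 0.007865 V
Power in each resistor, P = (ΔV)²/R:
  P_R1 = (12 - 0.00876)²/30000 = 0.004793 W
  P_R2 = (0.00876 - 0)²/22 = 0.000003488 W
  P_R3 = (0.00876 - 0.00842)²/220 = 0.0000000005232 W
  P_R4 = (0.00842 - 0.007865)²/360 = 0.0000000008562 W
  P_R5 = (0.007865 - 0)²/5100 = 0.00000001213 W
P_total = P_R1 + P_R2 + P_R3 + P_R4 + P_R5 = 0.004796 W

Final answer: 0.004796 W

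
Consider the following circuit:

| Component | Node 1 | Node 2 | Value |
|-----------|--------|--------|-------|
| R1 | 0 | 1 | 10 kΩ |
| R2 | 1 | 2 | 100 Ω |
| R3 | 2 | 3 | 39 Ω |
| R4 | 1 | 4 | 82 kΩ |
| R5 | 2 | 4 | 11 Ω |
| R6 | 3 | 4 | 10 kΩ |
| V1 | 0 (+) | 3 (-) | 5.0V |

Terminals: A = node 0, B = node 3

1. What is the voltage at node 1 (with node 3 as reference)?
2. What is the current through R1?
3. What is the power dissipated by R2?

Nodal analysis, taking node 3 as the 0 V reference.
Source V1 fixes V_0 = 5 V.
KCL at each unknown node (sum of currents leaving = 0; resistances in Ω):
  Node 1: (V_1 - 5)/10000 + (V_1 - V_2)/100 + (V_1 - V_4)/82000 = 0
  Node 2: (V_2 - V_1)/100 + (V_2 - 0)/39 + (V_2 - V_4)/11 = 0
  Node 4: (V_4 - V_1)/82000 + (V_4 - V_2)/11 + (V_4 - 0)/10000 = 0
Collecting terms (coefficients in siemens):
  0.01011·V_1 - 0.01·V_2 - 0.0000122·V_4 = 0.0005
  0.1266·V_2 - 0.01·V_1 - 0.09091·V_4 = 0
  0.09102·V_4 - 0.0000122·V_1 - 0.09091·V_2 = 0
Solving these 3 simultaneous equations (Gaussian elimination) gives:
  V_1 = 0.06841 V, V_2 = 0.01916 V, V_4 = 0.01914 V
Part 1:
  Read off the nodal solution: V_1 = 0.06841 V
Part 2:
  I_R1 = (V_0 - V_1)/R1 = (5 - 0.06841)/10000 = 0.0004932 A
  Magnitude: I_R1 = 0.0004932 A
Part 3:
  I_R2 = (V_1 - V_2)/R2 = (0.06841 - 0.01916)/100 = 0.0004926 A
  P_R2 = I_R2² × R2 = (0.0004926)² × 100 = 0.00002426 W

Final answers:
1. V_1 = 0.06841 V
2. I_R1 = 0.0004932 A
3. P_R2 = 2.426e-05 W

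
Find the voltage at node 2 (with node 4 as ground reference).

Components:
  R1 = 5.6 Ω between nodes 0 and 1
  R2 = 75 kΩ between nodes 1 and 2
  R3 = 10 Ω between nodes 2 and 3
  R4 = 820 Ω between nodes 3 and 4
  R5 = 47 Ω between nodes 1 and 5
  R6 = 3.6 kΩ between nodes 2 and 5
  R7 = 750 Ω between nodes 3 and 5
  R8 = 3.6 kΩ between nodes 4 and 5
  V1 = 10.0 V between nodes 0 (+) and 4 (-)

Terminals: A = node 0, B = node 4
Nodal analysis, taking node 4 as the 0 V reference.
Source V1 fixes V_0 = 10 V.
KCL at each unknown node (sum of currents leaving = 0; resistances in Ω):
  Node 1: (V_1 - 10)/5.6 + (V_1 - V_2)/75000 + (V_1 - V_5)/47 = 0
  Node 2: (V_2 - V_1)/75000 + (V_2 - V_3)/10 + (V_2 - V_5)/3600 = 0
  Node 3: (V_3 - V_2)/10 + (V_3 - 0)/820 + (V_3 - V_5)/750 = 0
  Node 5: (V_5 - V_1)/47 + (V_5 - V_2)/3600 + (V_5 - V_3)/750 + (V_5 - 0)/3600 = 0
Collecting terms (coefficients in siemens):
  0.1999·V_1 - 0.00001333·V_2 - 0.02128·V_5 = 1.786
  0.1003·V_2 - 0.00001333·V_1 - 0.1·V_3 - 0.0002778·V_5 = 0
  0.1026·V_3 - 0.1·V_2 - 0.001333·V_5 = 0
  0.02317·V_5 - 0.02128·V_1 - 0.0002778·V_2 - 0.001333·V_3 = 0
Solving these 4 simultaneous equations (Gaussian elimination) gives:
  V_1 = 9.948 V, V_2 = 5.448 V, V_3 = 5.436 V, V_5 = 9.515 V
The requested potential is V_2 = 5.448 V.

Final answer: V_2 = 5.448 V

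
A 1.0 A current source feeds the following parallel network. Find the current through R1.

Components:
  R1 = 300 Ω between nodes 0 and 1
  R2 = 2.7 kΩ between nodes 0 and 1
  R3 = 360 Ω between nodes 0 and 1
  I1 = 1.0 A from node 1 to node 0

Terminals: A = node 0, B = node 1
All resistors sit directly between nodes 0 and 1, so they are in parallel and share one voltage V; the full source current 1 A splits among them.
1/R_par = 1/300 + 1/2700 + 1/360 = 0.006481 S  =>  R_par = 154.3 Ω
V = I × R_par = 1 × 154.3 = 154.3 V
I_R1 = V/R1 = 154.3/300 = 0.5143 A

Final answer: 0.5143 A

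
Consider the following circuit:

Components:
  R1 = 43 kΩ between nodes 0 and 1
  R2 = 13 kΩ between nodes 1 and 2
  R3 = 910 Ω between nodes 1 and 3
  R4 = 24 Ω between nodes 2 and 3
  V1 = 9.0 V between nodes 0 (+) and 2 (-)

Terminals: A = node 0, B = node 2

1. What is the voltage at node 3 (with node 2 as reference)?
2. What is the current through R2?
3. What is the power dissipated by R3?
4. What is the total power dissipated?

Nodal analysis, taking node 2 as the 0 V reference.
Source V1 fixes V_0 = 9 V.
KCL at each unknown node (sum of currents leaving = 0; resistances in Ω):
  Node 1: (V_1 - 9)/43000 + (V_1 - 0)/13000 + (V_1 - V_3)/910 = 0
  Node 3: (V_3 - V_1)/910 + (V_3 - 0)/24 = 0
Collecting terms (coefficients in siemens):
  0.001199·V_1 - 0.001099·V_3 = 0.0002093
  0.04277·V_3 - 0.001099·V_1 = 0
Determinant D = (0.001199)(0.04277) - (-0.001099)(-0.001099) = 0.00005007
V_1 = [(0.0002093)(0.04277) - (-0.001099)(0)]/D = 0.1788 V
V_3 = [(0.001199)(0) - (0.0002093)(-0.001099)]/D = 0.004593 V
Part 1:
  Read off the nodal solution: V_3 = 0.004593 V
Part 2:
  I_R2 = (V_1 - V_2)/R2 = (0.1788 - 0)/13000 = 0.00001375 A
  Magnitude: I_R2 = 0.00001375 A
Part 3:
  I_R3 = (V_1 - V_3)/R3 = (0.1788 - 0.004593)/910 = 0.0001914 A
  P_R3 = I_R3² × R3 = (0.0001914)² × 910 = 0.00003333 W
Part 4:
  Power in each resistor, P = (ΔV)²/R:
    P_R1 = (9 - 0.1788)²/43000 = 0.00181 W
    P_R2 = (0.1788 - 0)²/13000 = 0.000002458 W
    P_R3 = (0.1788 - 0.004593)²/910 = 0.00003333 W
    P_R4 = (0 - 0.004593)²/24 = 0.0000008792 W
  P_total = P_R1 + P_R2 + P_R3 + P_R4 = 0.001846 W

Final answers:
1. V_3 = 0.004593 V
2. I_R2 = 1.375e-05 A
3. P_R3 = 3.333e-05 W
4. P_total = 0.001846 W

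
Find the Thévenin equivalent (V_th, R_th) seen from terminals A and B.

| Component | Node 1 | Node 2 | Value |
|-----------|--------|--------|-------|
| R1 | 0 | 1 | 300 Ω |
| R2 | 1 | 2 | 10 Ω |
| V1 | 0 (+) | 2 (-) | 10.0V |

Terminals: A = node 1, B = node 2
Step 1 — V_th is the open-circuit voltage V_A - V_B (nothing connected across the terminals).
Nodal analysis, taking node 2 as the 0 V reference.
Source V1 fixes V_0 = 10 V.
KCL at each unknown node (sum of currents leaving = 0; resistances in Ω):
  Node 1: (V_1 - 10)/300 + (V_1 - 0)/10 = 0
Collecting terms: 0.1033 × V_1 = 0.03333  =>  V_1 = 0.3226 V
V_th = V_1 - V_2 = 0.3226 - 0 = 0.3226 V
Step 2 — R_th: zero the source — replace V1 by a short circuit (node 2 merges into node 0) — and find the resistance seen between A (node 1) and B (node 0).
Reduce the network between node 1 (A) and node 0 (B) by series/parallel combination:
  Rp1 = R1 ‖ R2 (parallel, both between nodes 0 and 1) = 1/(1/300 + 1/10) = 9.677 Ω
R_th = 9.677 Ω

Final answer: V_th = 0.3226 V, R_th = 9.677 Ω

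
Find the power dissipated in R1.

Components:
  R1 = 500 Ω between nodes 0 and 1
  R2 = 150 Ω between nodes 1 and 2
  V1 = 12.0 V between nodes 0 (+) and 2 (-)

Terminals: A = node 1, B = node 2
Nodal analysis, taking node 2 as the 0 V reference.
Source V1 fixes V_0 = 12 V.
KCL at each unknown node (sum of currents leaving = 0; resistances in Ω):
  Node 1: (V_1 - 12)/500 + (V_1 - 0)/150 = 0
Collecting terms: 0.008667 × V_1 = 0.024  =>  V_1 = 2.769 V
I_R1 = (V_0 - V_1)/R1 = (12 - 2.769)/500 = 0.01846 A
P_R1 = I_R1² × R1 = (0.01846)² × 500 = 0.1704 W

Final answer: 0.1704 W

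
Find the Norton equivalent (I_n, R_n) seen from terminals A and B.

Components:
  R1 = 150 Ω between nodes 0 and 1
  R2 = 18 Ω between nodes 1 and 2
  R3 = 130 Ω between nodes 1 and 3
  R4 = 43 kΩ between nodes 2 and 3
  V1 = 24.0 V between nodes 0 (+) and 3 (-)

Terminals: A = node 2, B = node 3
Find the Thévenin equivalent first; then I_n = V_th/R_th and R_n = R_th.
Step 1 — V_th is the open-circuit voltage V_A - V_B (nothing connected across the terminals).
Nodal analysis, taking node 3 as the 0 V reference.
Source V1 fixes V_0 = 24 V.
KCL at each unknown node (sum of currents leaving = 0; resistances in Ω):
  Node 1: (V_1 - 24)/150 + (V_1 - V_2)/18 + (V_1 - 0)/130 = 0
  Node 2: (V_2 - V_1)/18 + (V_2 - 0)/43000 = 0
Collecting terms (coefficients in siemens):
  0.06991·V_1 - 0.05556·V_2 = 0.16
  0.05558·V_2 - 0.05556·V_1 = 0
Determinant D = (0.06991)(0.05558) - (-0.05556)(-0.05556) = 0.0007993
V_1 = [(0.16)(0.05558) - (-0.05556)(0)]/D = 11.12 V
V_2 = [(0.06991)(0) - (0.16)(-0.05556)]/D = 11.12 V
V_th = V_2 - V_3 = 11.12 - 0 = 11.12 V
Step 2 — R_th: zero the source — replace V1 by a short circuit (node 3 merges into node 0) — and find the resistance seen between A (node 2) and B (node 0).
Reduce the network between node 2 (A) and node 0 (B) by series/parallel combination:
  Rp1 = R1 ‖ R3 (parallel, both between nodes 0 and 1) = 1/(1/150 + 1/130) = 69.64 Ω
  Rs1 = R2 + Rp1 (series, joined only at node 1) = 18 + 69.64 = 87.64 Ω
  Rp2 = R4 ‖ Rs1 (parallel, both between nodes 0 and 2) = 1/(1/43000 + 1/87.64) = 87.46 Ω
R_th = 87.46 Ω
I_n = V_th/R_th = 11.12/87.46 = 0.1271 A, and R_n = R_th = 87.46 Ω

Final answer: I_n = 0.1271 A, R_n = 87.46 Ω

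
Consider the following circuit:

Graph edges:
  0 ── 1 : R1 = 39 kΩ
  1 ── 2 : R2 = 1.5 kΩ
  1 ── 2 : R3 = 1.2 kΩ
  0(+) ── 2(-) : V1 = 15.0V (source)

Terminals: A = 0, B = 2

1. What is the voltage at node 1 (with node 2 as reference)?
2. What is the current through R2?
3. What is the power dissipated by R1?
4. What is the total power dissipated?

Nodal analysis, taking node 2 as the 0 V reference.
Source V1 fixes V_0 = 15 V.
KCL at each unknown node (sum of currents leaving = 0; resistances in Ω):
  Node 1: (V_1 - 15)/39000 + (V_1 - 0)/1500 + (V_1 - 0)/1200 = 0
Collecting terms: 0.001526 × V_1 = 0.0003846  =>  V_1 = 0.2521 V
Part 1:
  Read off the nodal solution: V_1 = 0.2521 V
Part 2:
  I_R2 = (V_1 - V_2)/R2 = (0.2521 - 0)/1500 = 0.0001681 A
  Magnitude: I_R2 = 0.0001681 A
Part 3:
  I_R1 = (V_0 - V_1)/R1 = (15 - 0.2521)/39000 = 0.0003782 A
  P_R1 = I_R1² × R1 = (0.0003782)² × 39000 = 0.005577 W
Part 4:
  Power in each resistor, P = (ΔV)²/R:
    P_R1 = (15 - 0.2521)²/39000 = 0.005577 W
    P_R2 = (0.2521 - 0)²/1500 = 0.00004237 W
    P_R3 = (0.2521 - 0)²/1200 = 0.00005296 W
  P_total = P_R1 + P_R2 + P_R3 = 0.005672 W

Final answers:
1. V_1 = 0.2521 V
2. I_R2 = 0.0001681 A
3. P_R1 = 0.005577 W
4. P_total = 0.005672 W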